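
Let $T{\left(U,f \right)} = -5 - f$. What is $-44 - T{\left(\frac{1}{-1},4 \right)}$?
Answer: $-35$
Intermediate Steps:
$-44 - T{\left(\frac{1}{-1},4 \right)} = -44 - \left(-5 - 4\right) = -44 - -9 = -44 + 9 = -35$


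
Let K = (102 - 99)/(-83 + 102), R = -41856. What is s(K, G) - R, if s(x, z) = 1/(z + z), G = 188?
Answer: 15737857/376 ≈ 41856.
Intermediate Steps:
K = 3/19 ≈ 0.15789
s(x, z) = 1/(2*z)
s(K, G) - R = (½)/188 - 1*(-41856) = (½)*(1/188) + 41856 = 1/376 + 41856 = 15737857/376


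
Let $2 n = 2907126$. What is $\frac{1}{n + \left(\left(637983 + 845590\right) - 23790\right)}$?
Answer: $\frac{1}{2913346} \approx 3.4325 \cdot 10^{-7}$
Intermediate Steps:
$n = 1453563$ ($n = \frac{1}{2} \cdot 2907126 = 1453563$)
$\frac{1}{n + \left(\left(637983 + 845590\right) - 23790\right)} = \frac{1}{1453563 + \left(\left(637983 + 845590\right) - 23790\right)} = \frac{1}{1453563 + \left(1483573 - 23790\right)} = \frac{1}{1453563 + 1459783} = \frac{1}{2913346}$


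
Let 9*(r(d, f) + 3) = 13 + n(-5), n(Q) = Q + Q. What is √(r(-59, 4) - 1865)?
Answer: I*√16809/3 ≈ 43.216*I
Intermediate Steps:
n(Q) = 2*Q
r(d, f) = -8/3 (r(d, f) = -3 + (13 + 2*(-5))/9 = -3 + (13 - 10)/9 = -3 + (⅑)*3 = -3 + ⅓ = -8/3)
√(r(-59, 4) - 1865) = √(-8/3 - 1865) = √(-5603/3) = I*√16809/3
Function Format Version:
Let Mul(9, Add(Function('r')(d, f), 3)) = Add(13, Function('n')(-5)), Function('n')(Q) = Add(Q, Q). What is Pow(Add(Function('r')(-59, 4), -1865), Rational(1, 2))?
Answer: Mul(Rational(1, 3), I, Pow(16809, Rational(1, 2))) ≈ Mul(43.216, I)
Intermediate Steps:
Function('n')(Q) = Mul(2, Q)
Function('r')(d, f) = Rational(-8, 3) (Function('r')(d, f) = Add(-3, Mul(Rational(1, 9), Add(13, Mul(2, -5)))) = Add(-3, Mul(Rational(1, 9), Add(13, -10))) = Add(-3, Mul(Rational(1, 9), 3)) = Add(-3, Rational(1, 3)) = Rational(-8, 3))
Pow(Add(Function('r')(-59, 4), -1865), Rational(1, 2)) = Pow(Add(Rational(-8, 3), -1865), Rational(1, 2)) = Pow(Rational(-5603, 3), Rational(1, 2)) = Mul(Rational(1, 3), I, Pow(16809, Rational(1, 2)))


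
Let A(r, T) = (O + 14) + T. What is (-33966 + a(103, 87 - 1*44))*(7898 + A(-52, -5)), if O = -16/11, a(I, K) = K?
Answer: -2949978003/11 ≈ -2.6818e+8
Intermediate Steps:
O = -16/11 (O = -16*1/11 = -16/11 ≈ -1.4545)
A(r, T) = 138/11 + T (A(r, T) = (-16/11 + 14) + T = 138/11 + T)
(-33966 + a(103, 87 - 1*44))*(7898 + A(-52, -5)) = (-33966 + (87 - 1*44))*(7898 + (138/11 - 5)) = (-33966 + (87 - 44))*(7898 + 83/11) = (-33966 + 43)*(86961/11) = -33923*86961/11 = -2949978003/11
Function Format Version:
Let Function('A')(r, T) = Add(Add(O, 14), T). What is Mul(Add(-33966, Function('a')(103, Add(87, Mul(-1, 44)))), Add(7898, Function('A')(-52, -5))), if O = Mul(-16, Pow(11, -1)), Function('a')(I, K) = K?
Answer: Rational(-2949978003, 11) ≈ -2.6818e+8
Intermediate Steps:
O = Rational(-16, 11) (O = Mul(-16, Rational(1, 11)) = Rational(-16, 11) ≈ -1.4545)
Function('A')(r, T) = Add(Rational(138, 11), T) (Function('A')(r, T) = Add(Add(Rational(-16, 11), 14), T) = Add(Rational(138, 11), T))
Mul(Add(-33966, Function('a')(103, Add(87, Mul(-1, 44)))), Add(7898, Function('A')(-52, -5))) = Mul(Add(-33966, Add(87, Mul(-1, 44))), Add(7898, Add(Rational(138, 11), -5))) = Mul(Add(-33966, Add(87, -44)), Add(7898, Rational(83, 11))) = Mul(Add(-33966, 43), Rational(86961, 11)) = Mul(-33923, Rational(86961, 11)) = Rational(-2949978003, 11)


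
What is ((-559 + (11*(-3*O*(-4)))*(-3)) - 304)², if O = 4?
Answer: 5987809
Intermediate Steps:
((-559 + (11*(-3*O*(-4)))*(-3)) - 304)² = ((-559 + (11*(-3*4*(-4)))*(-3)) - 304)² = ((-559 + (11*(-12*(-4)))*(-3)) - 304)² = ((-559 + (11*48)*(-3)) - 304)² = ((-559 + 528*(-3)) - 304)² = ((-559 - 1584) - 304)² = (-2143 - 304)² = (-2447)² = 5987809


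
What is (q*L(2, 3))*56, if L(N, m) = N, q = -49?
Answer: -5488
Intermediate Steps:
(q*L(2, 3))*56 = -49*2*56 = -98*56 = -5488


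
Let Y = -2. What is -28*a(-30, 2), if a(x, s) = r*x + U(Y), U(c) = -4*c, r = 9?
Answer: 7336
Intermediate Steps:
a(x, s) = 8 + 9*x (a(x, s) = 9*x - 4*(-2) = 9*x + 8 = 8 + 9*x)
-28*a(-30, 2) = -28*(8 + 9*(-30)) = -28*(8 - 270) = -28*(-262) = 7336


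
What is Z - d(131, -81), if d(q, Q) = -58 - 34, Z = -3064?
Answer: -2972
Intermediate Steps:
d(q, Q) = -92
Z - d(131, -81) = -3064 - 1*(-92) = -3064 + 92 = -2972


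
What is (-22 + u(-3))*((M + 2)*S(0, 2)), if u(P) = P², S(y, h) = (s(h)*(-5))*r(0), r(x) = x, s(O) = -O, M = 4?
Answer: 0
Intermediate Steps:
S(y, h) = 0 (S(y, h) = (-h*(-5))*0 = (5*h)*0 = 0)
(-22 + u(-3))*((M + 2)*S(0, 2)) = (-22 + (-3)²)*((4 + 2)*0) = (-22 + 9)*(6*0) = -13*0 = 0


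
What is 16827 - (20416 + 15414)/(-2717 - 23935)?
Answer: 224254517/13326 ≈ 16828.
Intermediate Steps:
16827 - (20416 + 15414)/(-2717 - 23935) = 16827 - 35830/(-26652) = 16827 - 35830*(-1)/26652 = 16827 - 1*(-17915/13326) = 16827 + 17915/13326 = 224254517/13326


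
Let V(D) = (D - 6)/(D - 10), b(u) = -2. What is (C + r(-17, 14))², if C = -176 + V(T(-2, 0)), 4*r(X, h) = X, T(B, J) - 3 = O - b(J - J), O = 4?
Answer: 537289/16 ≈ 33581.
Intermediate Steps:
T(B, J) = 9 (T(B, J) = 3 + (4 - 1*(-2)) = 3 + (4 + 2) = 3 + 6 = 9)
V(D) = (-6 + D)/(-10 + D)
r(X, h) = X/4
C = -179 (C = -176 + (-6 + 9)/(-10 + 9) = -176 + 3/(-1) = -176 - 1*3 = -176 - 3 = -179)
(C + r(-17, 14))² = (-179 + (¼)*(-17))² = (-179 - 17/4)² = (-733/4)² = 537289/16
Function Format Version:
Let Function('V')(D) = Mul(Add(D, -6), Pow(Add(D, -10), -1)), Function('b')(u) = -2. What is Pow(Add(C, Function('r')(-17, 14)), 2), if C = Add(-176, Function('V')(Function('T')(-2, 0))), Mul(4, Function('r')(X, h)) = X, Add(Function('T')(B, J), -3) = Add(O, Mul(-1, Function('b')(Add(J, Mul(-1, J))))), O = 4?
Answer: Rational(537289, 16) ≈ 33581.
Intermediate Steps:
Function('T')(B, J) = 9 (Function('T')(B, J) = Add(3, Add(4, Mul(-1, -2))) = Add(3, Add(4, 2)) = Add(3, 6) = 9)
Function('V')(D) = Mul(Pow(Add(-10, D), -1), Add(-6, D)) (Function('V')(D) = Mul(Add(-6, D), Pow(Add(-10, D), -1)) = Mul(Pow(Add(-10, D), -1), Add(-6, D)))
Function('r')(X, h) = Mul(Rational(1, 4), X)
C = -179 (C = Add(-176, Mul(Pow(Add(-10, 9), -1), Add(-6, 9))) = Add(-176, Mul(Pow(-1, -1), 3)) = Add(-176, Mul(-1, 3)) = Add(-176, -3) = -179)
Pow(Add(C, Function('r')(-17, 14)), 2) = Pow(Add(-179, Mul(Rational(1, 4), -17)), 2) = Pow(Add(-179, Rational(-17, 4)), 2) = Pow(Rational(-733, 4), 2) = Rational(537289, 16)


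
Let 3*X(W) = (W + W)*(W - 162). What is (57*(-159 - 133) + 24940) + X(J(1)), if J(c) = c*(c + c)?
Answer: 24248/3 ≈ 8082.7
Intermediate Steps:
J(c) = 2*c**2 (J(c) = c*(2*c) = 2*c**2)
X(W) = 2*W*(-162 + W)/3 (X(W) = ((W + W)*(W - 162))/3 = ((2*W)*(-162 + W))/3 = (2*W*(-162 + W))/3 = 2*W*(-162 + W)/3)
(57*(-159 - 133) + 24940) + X(J(1)) = (57*(-159 - 133) + 24940) + 2*(2*1**2)*(-162 + 2*1**2)/3 = (57*(-292) + 24940) + 2*(2*1)*(-162 + 2*1)/3 = (-16644 + 24940) + (2/3)*2*(-162 + 2) = 8296 + (2/3)*2*(-160) = 8296 - 640/3 = 24248/3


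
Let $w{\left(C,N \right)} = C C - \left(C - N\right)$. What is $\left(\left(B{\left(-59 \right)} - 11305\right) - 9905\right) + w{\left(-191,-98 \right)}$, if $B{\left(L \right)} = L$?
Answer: $15305$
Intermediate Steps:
$w{\left(C,N \right)} = N + C^{2} - C$ ($w{\left(C,N \right)} = C^{2} - \left(C - N\right) = N + C^{2} - C$)
$\left(\left(B{\left(-59 \right)} - 11305\right) - 9905\right) + w{\left(-191,-98 \right)} = \left(\left(-59 - 11305\right) - 9905\right) - \left(-93 - 36481\right) = \left(-11364 - 9905\right) + \left(-98 + 36481 + 191\right) = -21269 + 36574 = 15305$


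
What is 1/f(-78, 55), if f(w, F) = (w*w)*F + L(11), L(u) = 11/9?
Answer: 9/3011591 ≈ 2.9885e-6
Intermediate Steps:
L(u) = 11/9 (L(u) = 11*(⅑) = 11/9)
f(w, F) = 11/9 + F*w² (f(w, F) = (w*w)*F + 11/9 = w²*F + 11/9 = F*w² + 11/9 = 11/9 + F*w²)
1/f(-78, 55) = 1/(11/9 + 55*(-78)²) = 1/(11/9 + 55*6084) = 1/(11/9 + 334620) = 1/(3011591/9) = 9/3011591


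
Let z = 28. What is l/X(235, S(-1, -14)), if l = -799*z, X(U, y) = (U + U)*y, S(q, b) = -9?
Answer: 238/45 ≈ 5.2889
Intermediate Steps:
X(U, y) = 2*U*y (X(U, y) = (2*U)*y = 2*U*y)
l = -22372 (l = -799*28 = -22372)
l/X(235, S(-1, -14)) = -22372/(2*235*(-9)) = -22372/(-4230) = -22372*(-1/4230) = 238/45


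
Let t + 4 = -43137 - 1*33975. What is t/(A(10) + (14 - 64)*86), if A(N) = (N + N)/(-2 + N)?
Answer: 154232/8595 ≈ 17.944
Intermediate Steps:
A(N) = 2*N/(-2 + N) (A(N) = (2*N)/(-2 + N) = 2*N/(-2 + N))
t = -77116 (t = -4 + (-43137 - 1*33975) = -4 + (-43137 - 33975) = -4 - 77112 = -77116)
t/(A(10) + (14 - 64)*86) = -77116/(2*10/(-2 + 10) + (14 - 64)*86) = -77116/(2*10/8 - 50*86) = -77116/(2*10*(⅛) - 4300) = -77116/(5/2 - 4300) = -77116/(-8595/2) = -77116*(-2/8595) = 154232/8595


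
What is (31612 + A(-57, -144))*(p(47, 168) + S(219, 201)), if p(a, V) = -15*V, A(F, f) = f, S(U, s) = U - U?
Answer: -79299360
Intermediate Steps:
S(U, s) = 0
(31612 + A(-57, -144))*(p(47, 168) + S(219, 201)) = (31612 - 144)*(-15*168 + 0) = 31468*(-2520 + 0) = 31468*(-2520) = -79299360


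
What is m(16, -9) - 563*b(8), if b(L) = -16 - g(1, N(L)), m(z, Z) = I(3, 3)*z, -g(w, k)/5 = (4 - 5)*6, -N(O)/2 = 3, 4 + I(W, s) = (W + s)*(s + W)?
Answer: 26410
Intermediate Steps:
I(W, s) = -4 + (W + s)² (I(W, s) = -4 + (W + s)*(s + W) = -4 + (W + s)*(W + s) = -4 + (W + s)²)
N(O) = -6 (N(O) = -2*3 = -6)
g(w, k) = 30 (g(w, k) = -5*(4 - 5)*6 = -(-5)*6 = -5*(-6) = 30)
m(z, Z) = 32*z (m(z, Z) = (-4 + (3 + 3)²)*z = (-4 + 6²)*z = (-4 + 36)*z = 32*z)
b(L) = -46 (b(L) = -16 - 1*30 = -16 - 30 = -46)
m(16, -9) - 563*b(8) = 32*16 - 563*(-46) = 512 + 25898 = 26410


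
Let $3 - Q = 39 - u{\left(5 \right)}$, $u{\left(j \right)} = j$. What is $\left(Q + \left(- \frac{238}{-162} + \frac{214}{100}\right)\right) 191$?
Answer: $- \frac{21188203}{4050} \approx -5231.7$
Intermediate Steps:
$Q = -31$ ($Q = 3 - \left(39 - 5\right) = 3 - 34 = -31$)
$\left(Q + \left(- \frac{238}{-162} + \frac{214}{100}\right)\right) 191 = \left(-31 + \left(- \frac{238}{-162} + \frac{214}{100}\right)\right) 191 = \left(-31 + \left(\left(-238\right) \left(- \frac{1}{162}\right) + 214 \cdot \frac{1}{100}\right)\right) 191 = \left(-31 + \left(\frac{119}{81} + \frac{107}{50}\right)\right) 191 = \left(-31 + \frac{14617}{4050}\right) 191 = \left(- \frac{110933}{4050}\right) 191 = - \frac{21188203}{4050}$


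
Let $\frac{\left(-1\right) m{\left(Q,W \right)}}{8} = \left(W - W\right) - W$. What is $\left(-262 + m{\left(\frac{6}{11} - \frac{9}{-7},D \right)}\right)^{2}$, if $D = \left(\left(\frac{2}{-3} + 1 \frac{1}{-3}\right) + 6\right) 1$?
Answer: $49284$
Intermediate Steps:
$D = 5$ ($D = \left(\left(2 \left(- \frac{1}{3}\right) + 1 \left(- \frac{1}{3}\right)\right) + 6\right) 1 = \left(\left(- \frac{2}{3} - \frac{1}{3}\right) + 6\right) 1 = \left(-1 + 6\right) 1 = 5 \cdot 1 = 5$)
$m{\left(Q,W \right)} = 8 W$ ($m{\left(Q,W \right)} = - 8 \left(\left(W - W\right) - W\right) = - 8 \left(0 - W\right) = - 8 \left(- W\right) = 8 W$)
$\left(-262 + m{\left(\frac{6}{11} - \frac{9}{-7},D \right)}\right)^{2} = \left(-262 + 8 \cdot 5\right)^{2} = \left(-262 + 40\right)^{2} = \left(-222\right)^{2} = 49284$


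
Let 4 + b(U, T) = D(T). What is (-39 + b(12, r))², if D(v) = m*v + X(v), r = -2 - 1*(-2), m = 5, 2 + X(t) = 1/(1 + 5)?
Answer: 72361/36 ≈ 2010.0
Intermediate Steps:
X(t) = -11/6 (X(t) = -2 + 1/(1 + 5) = -2 + 1/6 = -2 + ⅙ = -11/6)
r = 0 (r = -2 + 2 = 0)
D(v) = -11/6 + 5*v (D(v) = 5*v - 11/6 = -11/6 + 5*v)
b(U, T) = -35/6 + 5*T (b(U, T) = -4 + (-11/6 + 5*T) = -35/6 + 5*T)
(-39 + b(12, r))² = (-39 + (-35/6 + 5*0))² = (-39 + (-35/6 + 0))² = (-39 - 35/6)² = (-269/6)² = 72361/36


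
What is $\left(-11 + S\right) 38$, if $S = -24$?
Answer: $-1330$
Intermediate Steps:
$\left(-11 + S\right) 38 = \left(-11 - 24\right) 38 = \left(-35\right) 38 = -1330$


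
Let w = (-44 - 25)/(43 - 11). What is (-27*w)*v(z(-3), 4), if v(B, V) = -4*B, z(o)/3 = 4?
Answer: -5589/2 ≈ -2794.5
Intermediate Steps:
z(o) = 12 (z(o) = 3*4 = 12)
w = -69/32 ≈ -2.1563
(-27*w)*v(z(-3), 4) = (-27*(-69/32))*(-4*12) = (1863/32)*(-48) = -5589/2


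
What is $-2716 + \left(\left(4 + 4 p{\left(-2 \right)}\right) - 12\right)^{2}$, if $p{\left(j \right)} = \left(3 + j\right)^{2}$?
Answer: $-2700$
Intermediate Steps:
$-2716 + \left(\left(4 + 4 p{\left(-2 \right)}\right) - 12\right)^{2} = -2716 + \left(\left(4 + 4 \left(3 - 2\right)^{2}\right) - 12\right)^{2} = -2716 + \left(\left(4 + 4 \cdot 1^{2}\right) - 12\right)^{2} = -2716 + \left(\left(4 + 4 \cdot 1\right) - 12\right)^{2} = -2716 + \left(\left(4 + 4\right) - 12\right)^{2} = -2716 + \left(8 - 12\right)^{2} = -2716 + \left(-4\right)^{2} = -2716 + 16 = -2700$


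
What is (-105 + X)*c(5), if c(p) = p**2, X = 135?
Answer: 750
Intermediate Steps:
(-105 + X)*c(5) = (-105 + 135)*5**2 = 30*25 = 750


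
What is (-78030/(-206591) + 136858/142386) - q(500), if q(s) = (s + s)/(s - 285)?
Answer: -2094810383453/632436821709 ≈ -3.3123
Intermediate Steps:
q(s) = 2*s/(-285 + s) (q(s) = (2*s)/(-285 + s) = 2*s/(-285 + s))
(-78030/(-206591) + 136858/142386) - q(500) = (-78030/(-206591) + 136858/142386) - 2*500/(-285 + 500) = (-78030*(-1/206591) + 136858*(1/142386)) - 2*500/215 = (78030/206591 + 68429/71193) - 2*500/215 = 19692005329/14707833063 - 1*200/43 = 19692005329/14707833063 - 200/43 = -2094810383453/632436821709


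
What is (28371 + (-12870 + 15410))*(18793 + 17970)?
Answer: 1136381093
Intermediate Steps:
(28371 + (-12870 + 15410))*(18793 + 17970) = (28371 + 2540)*36763 = 30911*36763 = 1136381093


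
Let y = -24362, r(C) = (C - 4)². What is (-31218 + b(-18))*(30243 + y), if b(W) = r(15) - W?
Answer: -182775599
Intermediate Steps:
r(C) = (-4 + C)²
b(W) = 121 - W (b(W) = (-4 + 15)² - W = 11² - W = 121 - W)
(-31218 + b(-18))*(30243 + y) = (-31218 + (121 - 1*(-18)))*(30243 - 24362) = (-31218 + (121 + 18))*5881 = (-31218 + 139)*5881 = -31079*5881 = -182775599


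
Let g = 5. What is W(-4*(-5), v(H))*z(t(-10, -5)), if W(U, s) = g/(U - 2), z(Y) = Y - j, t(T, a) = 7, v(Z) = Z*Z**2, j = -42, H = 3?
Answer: 245/18 ≈ 13.611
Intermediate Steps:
v(Z) = Z**3
z(Y) = 42 + Y (z(Y) = Y - 1*(-42) = Y + 42 = 42 + Y)
W(U, s) = 5/(-2 + U) (W(U, s) = 5/(U - 2) = 5/(-2 + U))
W(-4*(-5), v(H))*z(t(-10, -5)) = (5/(-2 - 4*(-5)))*(42 + 7) = (5/(-2 + 20))*49 = (5/18)*49 = 245/18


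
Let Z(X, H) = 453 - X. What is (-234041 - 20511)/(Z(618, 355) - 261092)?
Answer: 254552/261257 ≈ 0.97434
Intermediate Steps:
(-234041 - 20511)/(Z(618, 355) - 261092) = (-234041 - 20511)/((453 - 1*618) - 261092) = -254552/((453 - 618) - 261092) = -254552/(-165 - 261092) = -254552/(-261257) = -254552*(-1/261257) = 254552/261257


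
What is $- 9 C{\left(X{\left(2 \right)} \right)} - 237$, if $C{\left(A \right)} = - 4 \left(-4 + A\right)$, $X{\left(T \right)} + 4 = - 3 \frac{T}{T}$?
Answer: $-633$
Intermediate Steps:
$X{\left(T \right)} = -7$ ($X{\left(T \right)} = -4 - 3 \frac{T}{T} = -4 - 3 = -7$)
$C{\left(A \right)} = 16 - 4 A$
$- 9 C{\left(X{\left(2 \right)} \right)} - 237 = - 9 \left(16 - -28\right) - 237 = - 9 \left(16 + 28\right) - 237 = \left(-9\right) 44 - 237 = -396 - 237 = -633$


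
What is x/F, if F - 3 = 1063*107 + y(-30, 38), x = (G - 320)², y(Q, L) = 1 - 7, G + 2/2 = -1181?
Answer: 1128002/56869 ≈ 19.835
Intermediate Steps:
G = -1182 (G = -1 - 1181 = -1182)
y(Q, L) = -6
x = 2256004 (x = (-1182 - 320)² = (-1502)² = 2256004)
F = 113738 (F = 3 + (1063*107 - 6) = 3 + (113741 - 6) = 3 + 113735 = 113738)
x/F = 2256004/113738 = 2256004*(1/113738) = 1128002/56869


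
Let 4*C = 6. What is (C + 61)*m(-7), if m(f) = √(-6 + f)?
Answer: 125*I*√13/2 ≈ 225.35*I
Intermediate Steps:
C = 3/2 (C = (¼)*6 = 3/2 ≈ 1.5000)
(C + 61)*m(-7) = (3/2 + 61)*√(-6 - 7) = 125*√(-13)/2 = 125*(I*√13)/2 = 125*I*√13/2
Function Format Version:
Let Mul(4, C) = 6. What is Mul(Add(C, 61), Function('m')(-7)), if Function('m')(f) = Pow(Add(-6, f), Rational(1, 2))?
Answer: Mul(Rational(125, 2), I, Pow(13, Rational(1, 2))) ≈ Mul(225.35, I)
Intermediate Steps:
C = Rational(3, 2) (C = Mul(Rational(1, 4), 6) = Rational(3, 2) ≈ 1.5000)
Mul(Add(C, 61), Function('m')(-7)) = Mul(Add(Rational(3, 2), 61), Pow(Add(-6, -7), Rational(1, 2))) = Mul(Rational(125, 2), Pow(-13, Rational(1, 2))) = Mul(Rational(125, 2), Mul(I, Pow(13, Rational(1, 2)))) = Mul(Rational(125, 2), I, Pow(13, Rational(1, 2)))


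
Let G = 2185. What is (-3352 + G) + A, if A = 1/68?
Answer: -79355/68 ≈ -1167.0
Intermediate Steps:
A = 1/68 ≈ 0.014706
(-3352 + G) + A = (-3352 + 2185) + 1/68 = -1167 + 1/68 = -79355/68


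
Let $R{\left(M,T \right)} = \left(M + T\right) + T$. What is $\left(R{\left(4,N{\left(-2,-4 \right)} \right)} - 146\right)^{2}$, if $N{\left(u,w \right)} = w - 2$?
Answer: $23716$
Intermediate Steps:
$N{\left(u,w \right)} = -2 + w$
$R{\left(M,T \right)} = M + 2 T$
$\left(R{\left(4,N{\left(-2,-4 \right)} \right)} - 146\right)^{2} = \left(\left(4 + 2 \left(-2 - 4\right)\right) - 146\right)^{2} = \left(\left(4 + 2 \left(-6\right)\right) - 146\right)^{2} = \left(\left(4 - 12\right) - 146\right)^{2} = \left(-8 - 146\right)^{2} = \left(-154\right)^{2} = 23716$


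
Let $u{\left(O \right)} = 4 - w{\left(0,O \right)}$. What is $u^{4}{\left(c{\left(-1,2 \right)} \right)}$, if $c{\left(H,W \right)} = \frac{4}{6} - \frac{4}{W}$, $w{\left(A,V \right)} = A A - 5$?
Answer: $6561$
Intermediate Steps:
$w{\left(A,V \right)} = -5 + A^{2}$ ($w{\left(A,V \right)} = A^{2} - 5 = -5 + A^{2}$)
$c{\left(H,W \right)} = \frac{2}{3} - \frac{4}{W}$ ($c{\left(H,W \right)} = 4 \cdot \frac{1}{6} - \frac{4}{W} = \frac{2}{3} - \frac{4}{W}$)
$u{\left(O \right)} = 9$ ($u{\left(O \right)} = 4 - \left(-5 + 0^{2}\right) = 4 - \left(-5 + 0\right) = 4 - -5 = 4 + 5 = 9$)
$u^{4}{\left(c{\left(-1,2 \right)} \right)} = 9^{4} = 6561$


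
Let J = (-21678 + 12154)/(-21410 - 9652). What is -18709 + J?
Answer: -290564717/15531 ≈ -18709.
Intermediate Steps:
J = 4762/15531 (J = -9524/(-31062) = -9524*(-1/31062) = 4762/15531 ≈ 0.30661)
-18709 + J = -18709 + 4762/15531 = -290564717/15531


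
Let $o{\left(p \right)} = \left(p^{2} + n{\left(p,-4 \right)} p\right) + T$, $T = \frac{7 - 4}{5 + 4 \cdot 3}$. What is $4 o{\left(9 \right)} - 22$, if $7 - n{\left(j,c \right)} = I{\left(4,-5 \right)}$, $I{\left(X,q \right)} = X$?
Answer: $\frac{6982}{17} \approx 410.71$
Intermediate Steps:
$n{\left(j,c \right)} = 3$ ($n{\left(j,c \right)} = 7 - 4 = 3$)
$T = \frac{3}{17}$ ($T = \frac{3}{5 + 12} = \frac{3}{17} \approx 0.17647$)
$o{\left(p \right)} = \frac{3}{17} + p^{2} + 3 p$ ($o{\left(p \right)} = \left(p^{2} + 3 p\right) + \frac{3}{17} = \frac{3}{17} + p^{2} + 3 p$)
$4 o{\left(9 \right)} - 22 = 4 \left(\frac{3}{17} + 9^{2} + 3 \cdot 9\right) - 22 = 4 \left(\frac{3}{17} + 81 + 27\right) - 22 = 4 \cdot \frac{1839}{17} - 22 = \frac{7356}{17} - 22 = \frac{6982}{17}$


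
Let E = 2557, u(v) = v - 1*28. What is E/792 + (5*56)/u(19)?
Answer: -7361/264 ≈ -27.883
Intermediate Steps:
u(v) = -28 + v (u(v) = v - 28 = -28 + v)
E/792 + (5*56)/u(19) = 2557/792 + (5*56)/(-28 + 19) = 2557*(1/792) + 280/(-9) = 2557/792 + 280*(-⅑) = 2557/792 - 280/9 = -7361/264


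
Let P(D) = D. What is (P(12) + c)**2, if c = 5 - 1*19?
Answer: 4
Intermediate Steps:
c = -14 (c = 5 - 19 = -14)
(P(12) + c)**2 = (12 - 14)**2 = (-2)**2 = 4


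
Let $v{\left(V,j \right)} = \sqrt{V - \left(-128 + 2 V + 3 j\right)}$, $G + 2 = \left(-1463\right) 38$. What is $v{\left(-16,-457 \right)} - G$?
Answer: $55596 + \sqrt{1515} \approx 55635.0$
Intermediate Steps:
$G = -55596$ ($G = -2 - 55594 = -55596$)
$v{\left(V,j \right)} = \sqrt{128 - V - 3 j}$ ($v{\left(V,j \right)} = \sqrt{V - \left(-128 + 2 V + 3 j\right)} = \sqrt{128 - V - 3 j}$)
$v{\left(-16,-457 \right)} - G = \sqrt{128 - -16 - -1371} - -55596 = \sqrt{128 + 16 + 1371} + 55596 = \sqrt{1515} + 55596 = 55596 + \sqrt{1515}$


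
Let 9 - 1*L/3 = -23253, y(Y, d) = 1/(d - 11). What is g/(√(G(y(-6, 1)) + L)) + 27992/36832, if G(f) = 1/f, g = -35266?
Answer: 3499/4604 - 2519*√89/178 ≈ -132.75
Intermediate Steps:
y(Y, d) = 1/(-11 + d)
L = 69786 (L = 27 - 3*(-23253) = 27 + 69759 = 69786)
g/(√(G(y(-6, 1)) + L)) + 27992/36832 = -35266/√(1/(1/(-11 + 1)) + 69786) + 27992/36832 = -35266/√(1/(1/(-10)) + 69786) + 27992*(1/36832) = -35266/√(1/(-⅒) + 69786) + 3499/4604 = -35266/√(-10 + 69786) + 3499/4604 = -35266*√89/2492 + 3499/4604 = -2519*√89/178 + 3499/4604 = 3499/4604 - 2519*√89/178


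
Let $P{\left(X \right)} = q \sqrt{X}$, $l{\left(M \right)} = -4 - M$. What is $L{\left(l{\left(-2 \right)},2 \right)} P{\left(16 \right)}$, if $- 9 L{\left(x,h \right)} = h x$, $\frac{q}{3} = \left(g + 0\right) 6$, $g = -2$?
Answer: $-64$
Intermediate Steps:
$q = -36$ ($q = 3 \left(-2 + 0\right) 6 = 3 \left(\left(-2\right) 6\right) = 3 \left(-12\right) = -36$)
$P{\left(X \right)} = - 36 \sqrt{X}$
$L{\left(x,h \right)} = - \frac{h x}{9}$
$L{\left(l{\left(-2 \right)},2 \right)} P{\left(16 \right)} = \left(- \frac{1}{9}\right) 2 \left(-4 - -2\right) \left(- 36 \sqrt{16}\right) = \left(- \frac{1}{9}\right) 2 \left(-4 + 2\right) \left(\left(-36\right) 4\right) = \left(- \frac{1}{9}\right) 2 \left(-2\right) \left(-144\right) = \frac{4}{9} \left(-144\right) = -64$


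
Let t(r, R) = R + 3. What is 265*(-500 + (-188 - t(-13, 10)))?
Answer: -185765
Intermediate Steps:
t(r, R) = 3 + R
265*(-500 + (-188 - t(-13, 10))) = 265*(-500 + (-188 - (3 + 10))) = 265*(-500 + (-188 - 1*13)) = 265*(-500 + (-188 - 13)) = 265*(-500 - 201) = 265*(-701) = -185765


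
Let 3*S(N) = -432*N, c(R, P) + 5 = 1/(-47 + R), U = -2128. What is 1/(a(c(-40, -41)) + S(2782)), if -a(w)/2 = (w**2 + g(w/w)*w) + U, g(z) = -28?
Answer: -7569/3002492672 ≈ -2.5209e-6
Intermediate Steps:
c(R, P) = -5 + 1/(-47 + R)
a(w) = 4256 - 2*w**2 + 56*w (a(w) = -2*((w**2 - 28*w) - 2128) = -2*(-2128 + w**2 - 28*w) = 4256 - 2*w**2 + 56*w)
S(N) = -144*N (S(N) = (-432*N)/3 = -144*N)
1/(a(c(-40, -41)) + S(2782)) = 1/((4256 - 2*(236 - 5*(-40))**2/(-47 - 40)**2 + 56*((236 - 5*(-40))/(-47 - 40))) - 144*2782) = 1/((4256 - 2*(236 + 200)**2/7569 + 56*((236 + 200)/(-87))) - 400608) = 1/((4256 - 2*(-1/87*436)**2 + 56*(-1/87*436)) - 400608) = 1/((4256 - 2*(-436/87)**2 + 56*(-436/87)) - 400608) = 1/((4256 - 2*190096/7569 - 24416/87) - 400608) = 1/((4256 - 380192/7569 - 24416/87) - 400608) = 1/(29709280/7569 - 400608) = 1/(-3002492672/7569) = -7569/3002492672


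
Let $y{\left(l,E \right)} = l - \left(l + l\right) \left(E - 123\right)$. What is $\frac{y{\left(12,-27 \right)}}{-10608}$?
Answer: $- \frac{301}{884} \approx -0.3405$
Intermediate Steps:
$y{\left(l,E \right)} = l - 2 l \left(-123 + E\right)$
$\frac{y{\left(12,-27 \right)}}{-10608} = \frac{12 \left(247 - -54\right)}{-10608} = 12 \left(247 + 54\right) \left(- \frac{1}{10608}\right) = 12 \cdot 301 \left(- \frac{1}{10608}\right) = 3612 \left(- \frac{1}{10608}\right) = - \frac{301}{884}$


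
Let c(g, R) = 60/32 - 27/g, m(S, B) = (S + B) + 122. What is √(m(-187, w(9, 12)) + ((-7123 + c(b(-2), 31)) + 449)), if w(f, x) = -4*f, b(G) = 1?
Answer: I*√108802/4 ≈ 82.463*I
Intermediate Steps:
m(S, B) = 122 + B + S (m(S, B) = (B + S) + 122 = 122 + B + S)
c(g, R) = 15/8 - 27/g (c(g, R) = 60*(1/32) - 27/g = 15/8 - 27/g)
√(m(-187, w(9, 12)) + ((-7123 + c(b(-2), 31)) + 449)) = √((122 - 4*9 - 187) + ((-7123 + (15/8 - 27/1)) + 449)) = √((122 - 36 - 187) + ((-7123 + (15/8 - 27*1)) + 449)) = √(-101 + ((-7123 + (15/8 - 27)) + 449)) = √(-101 + ((-7123 - 201/8) + 449)) = √(-101 + (-57185/8 + 449)) = √(-101 - 53593/8) = √(-54401/8) = I*√108802/4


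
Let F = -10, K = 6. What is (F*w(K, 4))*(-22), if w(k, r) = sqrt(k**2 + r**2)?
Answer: 440*sqrt(13) ≈ 1586.4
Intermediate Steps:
(F*w(K, 4))*(-22) = -10*sqrt(6**2 + 4**2)*(-22) = -10*sqrt(36 + 16)*(-22) = -20*sqrt(13)*(-22) = 440*sqrt(13)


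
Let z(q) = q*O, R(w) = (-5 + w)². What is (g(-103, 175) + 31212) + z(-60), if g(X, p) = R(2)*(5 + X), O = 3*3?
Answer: 29790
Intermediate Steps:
O = 9
z(q) = 9*q (z(q) = q*9 = 9*q)
g(X, p) = 45 + 9*X (g(X, p) = (-5 + 2)²*(5 + X) = (-3)²*(5 + X) = 9*(5 + X) = 45 + 9*X)
(g(-103, 175) + 31212) + z(-60) = ((45 + 9*(-103)) + 31212) + 9*(-60) = ((45 - 927) + 31212) - 540 = (-882 + 31212) - 540 = 30330 - 540 = 29790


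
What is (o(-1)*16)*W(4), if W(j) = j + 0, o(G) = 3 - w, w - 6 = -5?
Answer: 128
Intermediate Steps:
w = 1 (w = 6 - 5 = 1)
o(G) = 2 (o(G) = 3 - 1*1 = 3 - 1 = 2)
W(j) = j
(o(-1)*16)*W(4) = (2*16)*4 = 32*4 = 128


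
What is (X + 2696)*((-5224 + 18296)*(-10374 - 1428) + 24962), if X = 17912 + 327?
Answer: -3229240121170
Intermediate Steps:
X = 18239
(X + 2696)*((-5224 + 18296)*(-10374 - 1428) + 24962) = (18239 + 2696)*((-5224 + 18296)*(-10374 - 1428) + 24962) = 20935*(13072*(-11802) + 24962) = 20935*(-154275744 + 24962) = 20935*(-154250782) = -3229240121170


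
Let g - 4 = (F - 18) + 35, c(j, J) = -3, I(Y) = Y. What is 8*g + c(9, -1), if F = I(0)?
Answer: 165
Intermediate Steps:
F = 0
g = 21 (g = 4 + ((0 - 18) + 35) = 4 + (-18 + 35) = 4 + 17 = 21)
8*g + c(9, -1) = 8*21 - 3 = 168 - 3 = 165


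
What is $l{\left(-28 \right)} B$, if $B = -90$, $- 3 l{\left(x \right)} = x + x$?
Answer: $-1680$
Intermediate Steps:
$l{\left(x \right)} = - \frac{2 x}{3}$ ($l{\left(x \right)} = - \frac{x + x}{3} = - \frac{2 x}{3}$)
$l{\left(-28 \right)} B = \left(- \frac{2}{3}\right) \left(-28\right) \left(-90\right) = \frac{56}{3} \left(-90\right) = -1680$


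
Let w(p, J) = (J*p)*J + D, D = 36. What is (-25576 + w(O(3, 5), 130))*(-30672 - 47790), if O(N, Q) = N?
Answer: -1974103920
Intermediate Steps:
w(p, J) = 36 + p*J**2 (w(p, J) = (J*p)*J + 36 = p*J**2 + 36 = 36 + p*J**2)
(-25576 + w(O(3, 5), 130))*(-30672 - 47790) = (-25576 + (36 + 3*130**2))*(-30672 - 47790) = (-25576 + (36 + 3*16900))*(-78462) = (-25576 + (36 + 50700))*(-78462) = (-25576 + 50736)*(-78462) = 25160*(-78462) = -1974103920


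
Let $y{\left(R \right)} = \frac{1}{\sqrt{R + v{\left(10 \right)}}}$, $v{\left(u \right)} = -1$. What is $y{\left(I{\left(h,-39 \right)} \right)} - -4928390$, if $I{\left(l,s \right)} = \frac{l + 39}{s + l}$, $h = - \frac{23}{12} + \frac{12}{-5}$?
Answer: $4928390 - \frac{i \sqrt{337870}}{780} \approx 4.9284 \cdot 10^{6} - 0.74521 i$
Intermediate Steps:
$h = - \frac{259}{60}$ ($h = \left(-23\right) \frac{1}{12} + 12 \left(- \frac{1}{5}\right) = - \frac{23}{12} - \frac{12}{5} = - \frac{259}{60} \approx -4.3167$)
$I{\left(l,s \right)} = \frac{39 + l}{l + s}$
$y{\left(R \right)} = \frac{1}{\sqrt{-1 + R}}$ ($y{\left(R \right)} = \frac{1}{\sqrt{R - 1}} = \frac{1}{\sqrt{-1 + R}}$)
$y{\left(I{\left(h,-39 \right)} \right)} - -4928390 = \frac{1}{\sqrt{-1 + \frac{39 - \frac{259}{60}}{- \frac{259}{60} - 39}}} - -4928390 = \frac{1}{\sqrt{-1 + \frac{1}{- \frac{2599}{60}} \cdot \frac{2081}{60}}} + 4928390 = \frac{1}{\sqrt{-1 - \frac{2081}{2599}}} + 4928390 = \frac{1}{\sqrt{- \frac{4680}{2599}}} + 4928390 = - \frac{i \sqrt{337870}}{780} + 4928390 = 4928390 - \frac{i \sqrt{337870}}{780}$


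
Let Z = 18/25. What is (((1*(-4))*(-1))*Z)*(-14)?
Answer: -1008/25 ≈ -40.320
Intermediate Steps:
Z = 18/25 (Z = 18*(1/25) = 18/25 ≈ 0.72000)
(((1*(-4))*(-1))*Z)*(-14) = (((1*(-4))*(-1))*(18/25))*(-14) = (-4*(-1)*(18/25))*(-14) = (4*(18/25))*(-14) = (72/25)*(-14) = -1008/25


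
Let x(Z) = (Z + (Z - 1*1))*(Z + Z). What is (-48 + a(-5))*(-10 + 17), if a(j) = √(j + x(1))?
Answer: -336 + 7*I*√3 ≈ -336.0 + 12.124*I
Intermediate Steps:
x(Z) = 2*Z*(-1 + 2*Z) (x(Z) = (Z + (Z - 1))*(2*Z) = (Z + (-1 + Z))*(2*Z) = (-1 + 2*Z)*(2*Z) = 2*Z*(-1 + 2*Z))
a(j) = √(2 + j) (a(j) = √(j + 2*1*(-1 + 2*1)) = √(j + 2*1*(-1 + 2)) = √(j + 2*1*1) = √(j + 2) = √(2 + j))
(-48 + a(-5))*(-10 + 17) = (-48 + √(2 - 5))*(-10 + 17) = (-48 + √(-3))*7 = (-48 + I*√3)*7 = -336 + 7*I*√3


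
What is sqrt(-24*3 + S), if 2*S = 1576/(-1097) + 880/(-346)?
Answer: 2*I*sqrt(666221266194)/189781 ≈ 8.6017*I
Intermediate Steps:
S = -377664/189781 (S = (1576/(-1097) + 880/(-346))/2 = (1576*(-1/1097) + 880*(-1/346))/2 = (-1576/1097 - 440/173)/2 = (1/2)*(-755328/189781) = -377664/189781 ≈ -1.9900)
sqrt(-24*3 + S) = sqrt(-24*3 - 377664/189781) = sqrt(-72 - 377664/189781) = sqrt(-14041896/189781) = 2*I*sqrt(666221266194)/189781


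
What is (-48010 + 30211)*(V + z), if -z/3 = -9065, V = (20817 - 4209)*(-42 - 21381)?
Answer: 6332278838211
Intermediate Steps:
V = -355793184 (V = 16608*(-21423) = -355793184)
z = 27195 (z = -3*(-9065) = 27195)
(-48010 + 30211)*(V + z) = (-48010 + 30211)*(-355793184 + 27195) = -17799*(-355765989) = 6332278838211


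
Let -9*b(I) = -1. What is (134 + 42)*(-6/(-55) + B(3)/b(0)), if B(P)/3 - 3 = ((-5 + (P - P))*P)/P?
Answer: -47424/5 ≈ -9484.8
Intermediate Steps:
b(I) = ⅑ (b(I) = -⅑*(-1) = ⅑)
B(P) = -6 (B(P) = 9 + 3*(((-5 + (P - P))*P)/P) = 9 + 3*(((-5 + 0)*P)/P) = 9 + 3*((-5*P)/P) = 9 + 3*(-5) = 9 - 15 = -6)
(134 + 42)*(-6/(-55) + B(3)/b(0)) = (134 + 42)*(-6/(-55) - 6/⅑) = 176*(-6*(-1/55) - 6*9) = 176*(6/55 - 54) = 176*(-2964/55) = -47424/5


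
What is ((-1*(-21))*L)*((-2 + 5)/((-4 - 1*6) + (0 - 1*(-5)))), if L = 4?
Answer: -252/5 ≈ -50.400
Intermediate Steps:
((-1*(-21))*L)*((-2 + 5)/((-4 - 1*6) + (0 - 1*(-5)))) = (-1*(-21)*4)*((-2 + 5)/((-4 - 1*6) + (0 - 1*(-5)))) = (21*4)*(3/((-4 - 6) + (0 + 5))) = 84*(3/(-10 + 5)) = 84*(3/(-5)) = 84*(3*(-⅕)) = 84*(-⅗) = -252/5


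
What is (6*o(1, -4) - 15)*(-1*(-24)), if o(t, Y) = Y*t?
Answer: -936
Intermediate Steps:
(6*o(1, -4) - 15)*(-1*(-24)) = (6*(-4*1) - 15)*(-1*(-24)) = (6*(-4) - 15)*24 = (-24 - 15)*24 = -39*24 = -936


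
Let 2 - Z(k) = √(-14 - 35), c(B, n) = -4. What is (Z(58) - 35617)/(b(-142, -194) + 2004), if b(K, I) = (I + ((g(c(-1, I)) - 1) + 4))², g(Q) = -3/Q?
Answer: -113968/122237 - 112*I/611185 ≈ -0.93235 - 0.00018325*I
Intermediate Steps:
Z(k) = 2 - 7*I (Z(k) = 2 - √(-14 - 35) = 2 - √(-49) = 2 - 7*I)
b(K, I) = (15/4 + I)² (b(K, I) = (I + ((-3/(-4) - 1) + 4))² = (I + ((-3*(-¼) - 1) + 4))² = (I + ((¾ - 1) + 4))² = (I + (-¼ + 4))² = (I + 15/4)² = (15/4 + I)²)
(Z(58) - 35617)/(b(-142, -194) + 2004) = ((2 - 7*I) - 35617)/((15 + 4*(-194))²/16 + 2004) = (-35615 - 7*I)/((15 - 776)²/16 + 2004) = (-35615 - 7*I)/((1/16)*(-761)² + 2004) = (-35615 - 7*I)/((1/16)*579121 + 2004) = (-35615 - 7*I)/(579121/16 + 2004) = (-35615 - 7*I)/(611185/16) = (-35615 - 7*I)*(16/611185) = -113968/122237 - 112*I/611185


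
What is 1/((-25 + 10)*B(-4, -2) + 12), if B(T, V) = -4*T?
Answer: -1/228 ≈ -0.0043860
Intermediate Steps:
1/((-25 + 10)*B(-4, -2) + 12) = 1/((-25 + 10)*(-4*(-4)) + 12) = 1/(-15*16 + 12) = 1/(-240 + 12) = 1/(-228) = -1/228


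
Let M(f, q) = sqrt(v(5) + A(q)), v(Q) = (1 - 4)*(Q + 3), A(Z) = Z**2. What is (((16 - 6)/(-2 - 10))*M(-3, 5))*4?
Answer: -10/3 ≈ -3.3333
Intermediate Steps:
v(Q) = -9 - 3*Q (v(Q) = -3*(3 + Q) = -9 - 3*Q)
M(f, q) = sqrt(-24 + q**2) (M(f, q) = sqrt((-9 - 3*5) + q**2) = sqrt((-9 - 15) + q**2) = sqrt(-24 + q**2))
(((16 - 6)/(-2 - 10))*M(-3, 5))*4 = (((16 - 6)/(-2 - 10))*sqrt(-24 + 5**2))*4 = ((10/(-12))*sqrt(-24 + 25))*4 = ((10*(-1/12))*sqrt(1))*4 = -5/6*1*4 = -5/6*4 = -10/3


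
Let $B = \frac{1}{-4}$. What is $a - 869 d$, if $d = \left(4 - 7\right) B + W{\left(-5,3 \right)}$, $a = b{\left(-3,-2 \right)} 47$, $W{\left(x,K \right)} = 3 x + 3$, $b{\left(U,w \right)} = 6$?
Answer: $\frac{40233}{4} \approx 10058.0$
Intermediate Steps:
$W{\left(x,K \right)} = 3 + 3 x$
$B = - \frac{1}{4} \approx -0.25$
$a = 282$ ($a = 6 \cdot 47 = 282$)
$d = - \frac{45}{4}$ ($d = \left(4 - 7\right) \left(- \frac{1}{4}\right) + \left(3 + 3 \left(-5\right)\right) = \left(-3\right) \left(- \frac{1}{4}\right) + \left(3 - 15\right) = \frac{3}{4} - 12 = - \frac{45}{4} \approx -11.25$)
$a - 869 d = 282 - - \frac{39105}{4} = 282 + \frac{39105}{4} = \frac{40233}{4}$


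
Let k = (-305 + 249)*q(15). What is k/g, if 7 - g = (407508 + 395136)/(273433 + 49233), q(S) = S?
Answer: -135519720/728009 ≈ -186.15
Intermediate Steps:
k = -840 (k = (-305 + 249)*15 = -56*15 = -840)
g = 728009/161333 (g = 7 - (407508 + 395136)/(273433 + 49233) = 7 - 802644/322666 = 7 - 1*401322/161333 = 7 - 401322/161333 = 728009/161333 ≈ 4.5125)
k/g = -840/728009/161333 = -840*161333/728009 = -135519720/728009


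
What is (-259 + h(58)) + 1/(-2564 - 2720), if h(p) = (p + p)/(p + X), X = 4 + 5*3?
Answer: -104765945/406868 ≈ -257.49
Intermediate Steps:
X = 19 (X = 4 + 15 = 19)
h(p) = 2*p/(19 + p) (h(p) = (p + p)/(p + 19) = (2*p)/(19 + p) = 2*p/(19 + p))
(-259 + h(58)) + 1/(-2564 - 2720) = (-259 + 2*58/(19 + 58)) + 1/(-2564 - 2720) = (-259 + 2*58/77) + 1/(-5284) = (-259 + 2*58*(1/77)) - 1/5284 = (-259 + 116/77) - 1/5284 = -19827/77 - 1/5284 = -104765945/406868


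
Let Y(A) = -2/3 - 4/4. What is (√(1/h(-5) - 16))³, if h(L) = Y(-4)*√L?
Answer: (-400 + 3*I*√5)^(3/2)/125 ≈ -1.61 - 63.993*I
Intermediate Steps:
Y(A) = -5/3 (Y(A) = -2*⅓ - 4*¼ = -⅔ - 1 = -5/3)
h(L) = -5*√L/3
(√(1/h(-5) - 16))³ = (√(1/(-5*I*√5/3) - 16))³ = (√(3*I*√5/25 - 16))³ = (√(-16 + 3*I*√5/25))³ = (-16 + 3*I*√5/25)^(3/2)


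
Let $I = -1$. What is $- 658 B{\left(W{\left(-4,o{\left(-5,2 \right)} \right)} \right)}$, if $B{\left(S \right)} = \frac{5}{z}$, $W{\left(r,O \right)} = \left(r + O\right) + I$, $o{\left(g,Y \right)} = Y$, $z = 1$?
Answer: $-3290$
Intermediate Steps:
$W{\left(r,O \right)} = -1 + O + r$ ($W{\left(r,O \right)} = \left(r + O\right) - 1 = \left(O + r\right) - 1 = -1 + O + r$)
$B{\left(S \right)} = 5$ ($B{\left(S \right)} = \frac{5}{1} = 5 \cdot 1 = 5$)
$- 658 B{\left(W{\left(-4,o{\left(-5,2 \right)} \right)} \right)} = \left(-658\right) 5 = -3290$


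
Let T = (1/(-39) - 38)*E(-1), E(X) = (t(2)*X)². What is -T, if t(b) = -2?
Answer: 5932/39 ≈ 152.10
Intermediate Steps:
E(X) = 4*X² (E(X) = (-2*X)² = 4*X²)
T = -5932/39 (T = (1/(-39) - 38)*(4*(-1)²) = (-1/39 - 38)*(4*1) = -1483/39*4 = -5932/39 ≈ -152.10)
-T = -1*(-5932/39) = 5932/39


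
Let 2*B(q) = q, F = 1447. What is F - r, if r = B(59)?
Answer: 2835/2 ≈ 1417.5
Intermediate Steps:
B(q) = q/2
r = 59/2 (r = (½)*59 = 59/2 ≈ 29.500)
F - r = 1447 - 1*59/2 = 1447 - 59/2 = 2835/2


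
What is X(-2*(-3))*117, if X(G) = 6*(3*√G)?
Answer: 2106*√6 ≈ 5158.6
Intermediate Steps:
X(G) = 18*√G
X(-2*(-3))*117 = (18*√(-2*(-3)))*117 = (18*√6)*117 = 2106*√6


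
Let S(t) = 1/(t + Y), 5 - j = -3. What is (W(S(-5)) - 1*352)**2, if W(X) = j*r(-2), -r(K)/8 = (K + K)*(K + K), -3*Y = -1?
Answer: 1893376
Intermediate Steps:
Y = 1/3 (Y = -1/3*(-1) = 1/3 ≈ 0.33333)
j = 8 (j = 5 - 1*(-3) = 5 + 3 = 8)
S(t) = 1/(1/3 + t) (S(t) = 1/(t + 1/3) = 1/(1/3 + t))
r(K) = -32*K**2 (r(K) = -8*(K + K)*(K + K) = -8*2*K*2*K = -32*K**2)
W(X) = -1024 (W(X) = 8*(-32*(-2)**2) = 8*(-32*4) = 8*(-128) = -1024)
(W(S(-5)) - 1*352)**2 = (-1024 - 1*352)**2 = (-1024 - 352)**2 = (-1376)**2 = 1893376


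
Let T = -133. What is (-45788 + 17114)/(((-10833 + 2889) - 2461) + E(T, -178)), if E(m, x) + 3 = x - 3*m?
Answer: 28674/10187 ≈ 2.8148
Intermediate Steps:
E(m, x) = -3 + x - 3*m (E(m, x) = -3 + (x - 3*m) = -3 + x - 3*m)
(-45788 + 17114)/(((-10833 + 2889) - 2461) + E(T, -178)) = (-45788 + 17114)/(((-10833 + 2889) - 2461) + (-3 - 178 - 3*(-133))) = -28674/((-7944 - 2461) + (-3 - 178 + 399)) = -28674/(-10405 + 218) = -28674/(-10187) = -28674*(-1/10187) = 28674/10187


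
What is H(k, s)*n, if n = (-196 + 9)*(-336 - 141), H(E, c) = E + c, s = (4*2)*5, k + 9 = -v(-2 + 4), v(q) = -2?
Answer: 2943567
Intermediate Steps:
k = -7 (k = -9 - 1*(-2) = -9 + 2 = -7)
s = 40 (s = 8*5 = 40)
n = 89199 (n = -187*(-477) = 89199)
H(k, s)*n = (-7 + 40)*89199 = 33*89199 = 2943567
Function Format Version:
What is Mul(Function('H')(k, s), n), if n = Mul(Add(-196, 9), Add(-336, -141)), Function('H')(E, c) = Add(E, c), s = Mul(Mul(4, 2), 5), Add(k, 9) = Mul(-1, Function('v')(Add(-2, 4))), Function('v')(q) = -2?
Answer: 2943567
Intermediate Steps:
k = -7 (k = Add(-9, Mul(-1, -2)) = Add(-9, 2) = -7)
s = 40 (s = Mul(8, 5) = 40)
n = 89199 (n = Mul(-187, -477) = 89199)
Mul(Function('H')(k, s), n) = Mul(Add(-7, 40), 89199) = Mul(33, 89199) = 2943567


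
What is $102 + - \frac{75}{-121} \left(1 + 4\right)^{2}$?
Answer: $\frac{14217}{121} \approx 117.5$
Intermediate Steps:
$102 + - \frac{75}{-121} \left(1 + 4\right)^{2} = 102 + \left(-75\right) \left(- \frac{1}{121}\right) 5^{2} = 102 + \frac{75}{121} \cdot 25 = 102 + \frac{1875}{121} = \frac{14217}{121}$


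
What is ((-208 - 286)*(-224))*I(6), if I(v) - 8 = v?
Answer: 1549184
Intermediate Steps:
I(v) = 8 + v
((-208 - 286)*(-224))*I(6) = ((-208 - 286)*(-224))*(8 + 6) = -494*(-224)*14 = 110656*14 = 1549184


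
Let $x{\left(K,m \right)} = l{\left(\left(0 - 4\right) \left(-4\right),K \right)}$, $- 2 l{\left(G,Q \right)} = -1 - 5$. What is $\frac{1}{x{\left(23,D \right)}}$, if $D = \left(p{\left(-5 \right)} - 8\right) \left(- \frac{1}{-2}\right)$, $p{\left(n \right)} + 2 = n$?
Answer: $\frac{1}{3} \approx 0.33333$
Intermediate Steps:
$p{\left(n \right)} = -2 + n$
$D = - \frac{15}{2}$ ($D = \left(\left(-2 - 5\right) - 8\right) \left(- \frac{1}{-2}\right) = \left(-7 - 8\right) \left(\left(-1\right) \left(- \frac{1}{2}\right)\right) = \left(-15\right) \frac{1}{2} = - \frac{15}{2} \approx -7.5$)
$l{\left(G,Q \right)} = 3$ ($l{\left(G,Q \right)} = - \frac{-1 - 5}{2} = \left(- \frac{1}{2}\right) \left(-6\right) = 3$)
$x{\left(K,m \right)} = 3$
$\frac{1}{x{\left(23,D \right)}} = \frac{1}{3}$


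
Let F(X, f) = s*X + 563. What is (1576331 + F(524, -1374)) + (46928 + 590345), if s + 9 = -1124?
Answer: 1620475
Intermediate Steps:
s = -1133 (s = -9 - 1124 = -1133)
F(X, f) = 563 - 1133*X (F(X, f) = -1133*X + 563 = 563 - 1133*X)
(1576331 + F(524, -1374)) + (46928 + 590345) = (1576331 + (563 - 1133*524)) + (46928 + 590345) = (1576331 + (563 - 593692)) + 637273 = (1576331 - 593129) + 637273 = 983202 + 637273 = 1620475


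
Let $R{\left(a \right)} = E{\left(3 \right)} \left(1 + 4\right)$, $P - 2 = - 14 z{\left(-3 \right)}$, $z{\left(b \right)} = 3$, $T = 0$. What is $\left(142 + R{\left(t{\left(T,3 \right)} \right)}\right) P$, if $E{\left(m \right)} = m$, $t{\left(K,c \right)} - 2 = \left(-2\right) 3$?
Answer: $-6280$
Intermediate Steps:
$t{\left(K,c \right)} = -4$ ($t{\left(K,c \right)} = 2 - 6 = -4$)
$P = -40$ ($P = 2 - 42 = -40$)
$R{\left(a \right)} = 15$ ($R{\left(a \right)} = 3 \left(1 + 4\right) = 3 \cdot 5 = 15$)
$\left(142 + R{\left(t{\left(T,3 \right)} \right)}\right) P = \left(142 + 15\right) \left(-40\right) = 157 \left(-40\right) = -6280$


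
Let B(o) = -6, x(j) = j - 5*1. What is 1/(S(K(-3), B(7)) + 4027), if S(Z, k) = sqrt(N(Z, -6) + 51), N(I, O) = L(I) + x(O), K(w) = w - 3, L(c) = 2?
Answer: 4027/16216687 - sqrt(42)/16216687 ≈ 0.00024792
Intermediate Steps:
x(j) = -5 + j (x(j) = j - 5 = -5 + j)
K(w) = -3 + w
N(I, O) = -3 + O (N(I, O) = 2 + (-5 + O) = -3 + O)
S(Z, k) = sqrt(42) (S(Z, k) = sqrt((-3 - 6) + 51) = sqrt(-9 + 51) = sqrt(42))
1/(S(K(-3), B(7)) + 4027) = 1/(sqrt(42) + 4027) = 1/(4027 + sqrt(42))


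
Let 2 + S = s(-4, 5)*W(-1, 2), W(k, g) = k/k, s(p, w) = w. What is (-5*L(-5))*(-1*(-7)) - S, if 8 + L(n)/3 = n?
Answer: 1362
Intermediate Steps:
L(n) = -24 + 3*n
W(k, g) = 1
S = 3 (S = -2 + 5*1 = -2 + 5 = 3)
(-5*L(-5))*(-1*(-7)) - S = (-5*(-24 + 3*(-5)))*(-1*(-7)) - 1*3 = -5*(-24 - 15)*7 - 3 = -5*(-39)*7 - 3 = 195*7 - 3 = 1365 - 3 = 1362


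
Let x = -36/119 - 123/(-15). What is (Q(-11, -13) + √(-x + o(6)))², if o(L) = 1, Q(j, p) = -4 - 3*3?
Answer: 96451/595 - 156*I*√67830/595 ≈ 162.1 - 68.284*I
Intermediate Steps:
Q(j, p) = -13 (Q(j, p) = -4 - 9 = -13)
x = 4699/595 (x = -36*1/119 - 123*(-1/15) = -36/119 + 41/5 = 4699/595 ≈ 7.8975)
(Q(-11, -13) + √(-x + o(6)))² = (-13 + √(-1*4699/595 + 1))² = (-13 + √(-4699/595 + 1))² = (-13 + √(-4104/595))² = (-13 + 6*I*√67830/595)²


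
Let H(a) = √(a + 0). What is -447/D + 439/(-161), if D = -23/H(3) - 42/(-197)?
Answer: -7223964817/3304471709 + 398995329*√3/20524669 ≈ 31.485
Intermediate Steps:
H(a) = √a
D = 42/197 - 23*√3/3 (D = -23*√3/3 - 42/(-197) = -23*√3/3 - 42*(-1/197) = -23*√3/3 + 42/197 = 42/197 - 23*√3/3 ≈ -13.066)
-447/D + 439/(-161) = -447/(42/197 - 23*√3/3) + 439/(-161) = -447/(42/197 - 23*√3/3) + 439*(-1/161) = -447/(42/197 - 23*√3/3) - 439/161 = -439/161 - 447/(42/197 - 23*√3/3)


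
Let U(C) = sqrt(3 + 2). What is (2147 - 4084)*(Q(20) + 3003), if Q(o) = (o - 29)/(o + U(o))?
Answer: -459458337/79 - 17433*sqrt(5)/395 ≈ -5.8160e+6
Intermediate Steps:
U(C) = sqrt(5)
Q(o) = (-29 + o)/(o + sqrt(5)) (Q(o) = (o - 29)/(o + sqrt(5)) = (-29 + o)/(o + sqrt(5)))
(2147 - 4084)*(Q(20) + 3003) = (2147 - 4084)*((-29 + 20)/(20 + sqrt(5)) + 3003) = -1937*(-9/(20 + sqrt(5)) + 3003) = -1937*(3003 - 9/(20 + sqrt(5))) = -5816811 + 17433/(20 + sqrt(5))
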